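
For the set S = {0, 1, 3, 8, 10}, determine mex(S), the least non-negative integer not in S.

2

The values 0, 1 are all present; 2 is the first non-negative integer missing from the set.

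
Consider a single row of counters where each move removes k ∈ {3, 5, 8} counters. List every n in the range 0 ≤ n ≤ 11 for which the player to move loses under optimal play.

0, 1, 2, 11

Grundy values for subtraction set {3, 5, 8}:
k:     0  1  2  3  4  5  6  7  8  9 10 11
g(k):  0  0  0  1  1  1  2  2  2  3  3  0
The P-positions (g = 0) in 0..11 are 0, 1, 2, 11.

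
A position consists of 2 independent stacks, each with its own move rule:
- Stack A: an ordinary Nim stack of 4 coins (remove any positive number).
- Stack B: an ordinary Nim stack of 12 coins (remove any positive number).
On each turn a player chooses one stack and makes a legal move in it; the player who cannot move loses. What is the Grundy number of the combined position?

8

Stack A is a plain Nim stack of size 4, so its Grundy value is 4.
Stack B is a plain Nim stack of size 12, so its Grundy value is 12.
By the Sprague-Grundy theorem, the Grundy value of a sum of independent games is the XOR of the component values.
Combined value = 4 ⊕ 12 = 8.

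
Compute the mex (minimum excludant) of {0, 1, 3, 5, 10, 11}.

The values 0, 1 are all present; 2 is the first non-negative integer missing from the set.

2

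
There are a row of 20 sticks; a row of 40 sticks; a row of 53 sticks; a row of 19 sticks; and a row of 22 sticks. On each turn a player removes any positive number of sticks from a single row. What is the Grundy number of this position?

Nim-sum: 20 XOR 40 XOR 53 XOR 19 XOR 22 = 12.

12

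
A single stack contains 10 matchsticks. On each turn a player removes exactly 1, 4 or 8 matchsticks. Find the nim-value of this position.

3

Build the Grundy sequence with g(k) = mex{g(k−s) : s ∈ {1, 4, 8}, s ≤ k}:
k:     0  1  2  3  4  5  6  7  8  9 10
g(k):  0  1  0  1  2  0  1  0  1  2  3
So g(10) = 3.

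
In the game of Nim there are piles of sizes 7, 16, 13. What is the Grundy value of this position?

Compute the nim-sum pairwise:
7 ^ 16 = 23
23 ^ 13 = 26

26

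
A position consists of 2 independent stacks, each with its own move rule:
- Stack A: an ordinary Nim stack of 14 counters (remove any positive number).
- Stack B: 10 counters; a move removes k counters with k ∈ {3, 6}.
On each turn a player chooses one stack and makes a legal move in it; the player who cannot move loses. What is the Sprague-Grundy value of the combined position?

14

Stack A is a plain Nim stack of size 14, so its Grundy value is 14.
Build the Grundy sequence for stack B with g(k) = mex{g(k−s) : s ∈ {3, 6}, s ≤ k}:
k:     0  1  2  3  4  5  6  7  8  9 10
g(k):  0  0  0  1  1  1  2  2  2  0  0
So g(10) = 0.
The value of a disjunctive sum is the nim-sum of the parts.
Combined value = 14 ⊕ 0 = 14.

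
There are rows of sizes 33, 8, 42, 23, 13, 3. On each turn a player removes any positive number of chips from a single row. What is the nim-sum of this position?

Compute the nim-sum pairwise:
33 ⊕ 8 = 41
41 ⊕ 42 = 3
3 ⊕ 23 = 20
20 ⊕ 13 = 25
25 ⊕ 3 = 26

26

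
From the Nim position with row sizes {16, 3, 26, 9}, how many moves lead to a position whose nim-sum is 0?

0

Nim-sum: 16 XOR 3 XOR 26 XOR 9 = 0.
The nim-sum is already 0, so every move leaves a nonzero nim-sum — there are no winning moves.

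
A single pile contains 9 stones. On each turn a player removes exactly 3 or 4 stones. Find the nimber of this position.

Compute g(0), g(1), … for moves {3, 4}:
k:     0  1  2  3  4  5  6  7  8  9
g(k):  0  0  0  1  1  1  2  0  0  0
So g(9) = 0.

0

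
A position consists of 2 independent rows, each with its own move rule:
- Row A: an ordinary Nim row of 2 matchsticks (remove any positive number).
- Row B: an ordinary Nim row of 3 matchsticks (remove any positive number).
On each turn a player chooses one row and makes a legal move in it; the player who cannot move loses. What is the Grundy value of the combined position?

1

Row A is a plain Nim row of size 2, so its Grundy value is 2.
Row B is a plain Nim row of size 3, so its Grundy value is 3.
By the Sprague-Grundy theorem, the Grundy value of a sum of independent games is the XOR of the component values.
Combined value = 2 ⊕ 3 = 1.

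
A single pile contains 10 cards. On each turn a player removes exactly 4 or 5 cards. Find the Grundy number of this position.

Grundy values for subtraction set {4, 5}:
k:     0  1  2  3  4  5  6  7  8  9 10
g(k):  0  0  0  0  1  1  1  1  2  0  0
So g(10) = 0.

0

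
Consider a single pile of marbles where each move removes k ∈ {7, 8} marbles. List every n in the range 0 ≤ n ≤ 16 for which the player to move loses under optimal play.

Compute g(0), g(1), … for moves {7, 8}:
k:     0  1  2  3  4  5  6  7  8  9 10 11 12 13 14 15 16
g(k):  0  0  0  0  0  0  0  1  1  1  1  1  1  1  2  0  0
The P-positions (g = 0) in 0..16 are 0, 1, 2, 3, 4, 5, 6, 15, 16.

0, 1, 2, 3, 4, 5, 6, 15, 16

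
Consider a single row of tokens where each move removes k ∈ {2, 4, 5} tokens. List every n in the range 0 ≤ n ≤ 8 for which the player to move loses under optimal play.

0, 1, 7, 8

Build the Grundy sequence with g(k) = mex{g(k−s) : s ∈ {2, 4, 5}, s ≤ k}:
g(0) = mex{} = 0
g(1) = mex{} = 0
g(2) = mex{0} = 1
g(3) = mex{0} = 1
g(4) = mex{0,1} = 2
g(5) = mex{0,1} = 2
g(6) = mex{0,1,2} = 3
g(7) = mex{1,2} = 0
g(8) = mex{1,2,3} = 0
The P-positions (g = 0) in 0..8 are 0, 1, 7, 8.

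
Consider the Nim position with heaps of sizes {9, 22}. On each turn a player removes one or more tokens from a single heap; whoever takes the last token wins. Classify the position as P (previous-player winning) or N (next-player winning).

In binary:
  01001  (9)
  10110  (22)
  -----
  11111  (31)
The nim-sum is 31 ≠ 0, so this is an N-position: the player to move can win.

N-position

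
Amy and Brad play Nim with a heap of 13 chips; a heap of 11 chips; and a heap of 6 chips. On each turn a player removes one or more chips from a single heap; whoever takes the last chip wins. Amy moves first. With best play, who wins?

Compute the nim-sum pairwise:
13 XOR 11 = 6
6 XOR 6 = 0
The nim-sum is 0, so this is a P-position: the player to move is in a losing position under optimal play; Amy is about to move from it and so loses — Brad wins.

Brad wins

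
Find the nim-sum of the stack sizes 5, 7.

Bitwise XOR of the heap sizes:
  101  (5)
  111  (7)
  ---
  010  (2)

2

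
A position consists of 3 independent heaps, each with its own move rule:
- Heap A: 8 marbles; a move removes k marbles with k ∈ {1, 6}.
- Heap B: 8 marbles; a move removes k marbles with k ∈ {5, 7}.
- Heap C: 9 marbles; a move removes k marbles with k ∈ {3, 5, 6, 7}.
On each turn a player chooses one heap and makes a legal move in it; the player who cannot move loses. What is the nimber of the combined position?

3

Build the Grundy sequence for heap A with g(k) = mex{g(k−s) : s ∈ {1, 6}, s ≤ k}:
g(0) = mex{} = 0
g(1) = mex{0} = 1
g(2) = mex{1} = 0
g(3) = mex{0} = 1
g(4) = mex{1} = 0
g(5) = mex{0} = 1
g(6) = mex{0,1} = 2
g(7) = mex{1,2} = 0
g(8) = mex{0} = 1
So g(8) = 1.
Grundy values for heap B (subtraction set {5, 7}):
k:     0  1  2  3  4  5  6  7  8
g(k):  0  0  0  0  0  1  1  1  1
So g(8) = 1.
Grundy values for heap C (subtraction set {3, 5, 6, 7}):
g(0) = mex{} = 0
g(1) = mex{} = 0
g(2) = mex{} = 0
g(3) = mex{0} = 1
g(4) = mex{0} = 1
g(5) = mex{0} = 1
g(6) = mex{0,1} = 2
g(7) = mex{0,1} = 2
g(8) = mex{0,1} = 2
g(9) = mex{0,1,2} = 3
So g(9) = 3.
The value of a disjunctive sum is the nim-sum of the parts.
Combined value = 1 ⊕ 1 ⊕ 3 = 3.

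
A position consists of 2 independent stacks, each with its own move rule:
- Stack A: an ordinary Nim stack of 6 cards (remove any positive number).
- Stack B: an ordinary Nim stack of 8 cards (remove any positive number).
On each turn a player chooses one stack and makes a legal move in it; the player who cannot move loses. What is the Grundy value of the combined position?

14

Stack A is a plain Nim stack of size 6, so its Grundy value is 6.
Stack B is a plain Nim stack of size 8, so its Grundy value is 8.
The value of a disjunctive sum is the nim-sum of the parts.
Combined value = 6 ⊕ 8 = 14.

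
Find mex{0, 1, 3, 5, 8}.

The values 0, 1 are all present; 2 is the first non-negative integer missing from the set.

2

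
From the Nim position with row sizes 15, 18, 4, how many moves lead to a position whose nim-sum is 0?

Nim-sum: 15 ⊕ 18 ⊕ 4 = 25.
The overall nim-sum is X = 25. A row of size p has a winning move iff p XOR X < p (reduce it to p XOR X).
  15: 15 XOR 25 = 22 ≥ 15 — no move.
  18: 18 XOR 25 = 11 < 18 — winning move (to 11).
  4: 4 XOR 25 = 29 ≥ 4 — no move.
That gives 1 winning move.

1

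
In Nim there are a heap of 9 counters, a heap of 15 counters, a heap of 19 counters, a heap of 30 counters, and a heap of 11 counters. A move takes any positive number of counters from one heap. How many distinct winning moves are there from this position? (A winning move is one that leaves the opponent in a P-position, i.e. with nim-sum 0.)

Compute the nim-sum pairwise:
9 XOR 15 = 6
6 XOR 19 = 21
21 XOR 30 = 11
11 XOR 11 = 0
The nim-sum is already 0, so every move leaves a nonzero nim-sum — there are no winning moves.

0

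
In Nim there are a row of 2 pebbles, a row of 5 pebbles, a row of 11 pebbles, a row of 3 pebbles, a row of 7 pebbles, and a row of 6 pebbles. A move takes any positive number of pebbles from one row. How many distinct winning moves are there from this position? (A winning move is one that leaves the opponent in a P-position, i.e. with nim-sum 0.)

1

Write each in binary and XOR column by column:
  0010  (2)
  0101  (5)
  1011  (11)
  0011  (3)
  0111  (7)
  0110  (6)
  ----
  1110  (14)
The overall nim-sum is X = 14. A row of size p has a winning move iff p XOR X < p (reduce it to p XOR X).
  2: 2 XOR 14 = 12 ≥ 2 — no move.
  5: 5 XOR 14 = 11 ≥ 5 — no move.
  11: 11 XOR 14 = 5 < 11 — winning move (to 5).
  3: 3 XOR 14 = 13 ≥ 3 — no move.
  7: 7 XOR 14 = 9 ≥ 7 — no move.
  6: 6 XOR 14 = 8 ≥ 6 — no move.
That gives 1 winning move.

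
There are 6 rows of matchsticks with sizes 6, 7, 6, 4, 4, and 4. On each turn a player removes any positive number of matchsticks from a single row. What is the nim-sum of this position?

3

Write each in binary and XOR column by column:
  110  (6)
  111  (7)
  110  (6)
  100  (4)
  100  (4)
  100  (4)
  ---
  011  (3)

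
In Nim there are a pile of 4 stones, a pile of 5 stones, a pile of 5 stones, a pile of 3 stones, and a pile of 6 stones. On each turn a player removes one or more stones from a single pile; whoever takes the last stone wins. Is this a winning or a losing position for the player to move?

Nim-sum: 4 XOR 5 XOR 5 XOR 3 XOR 6 = 1.
The nim-sum is 1 ≠ 0, so this is an N-position: the player to move can win.

Winning position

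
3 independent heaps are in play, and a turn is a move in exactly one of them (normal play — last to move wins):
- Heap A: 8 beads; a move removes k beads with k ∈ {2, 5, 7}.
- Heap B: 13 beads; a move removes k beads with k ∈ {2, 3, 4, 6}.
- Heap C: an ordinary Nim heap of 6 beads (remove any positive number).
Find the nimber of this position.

6

Build the Grundy sequence for heap A with g(k) = mex{g(k−s) : s ∈ {2, 5, 7}, s ≤ k}:
g(0) = mex{} = 0
g(1) = mex{} = 0
g(2) = mex{0} = 1
g(3) = mex{0} = 1
g(4) = mex{1} = 0
g(5) = mex{0,1} = 2
g(6) = mex{0} = 1
g(7) = mex{0,1,2} = 3
g(8) = mex{0,1} = 2
So g(8) = 2.
For heap B, compute g(0), g(1), … with moves {2, 3, 4, 6}:
k:     0  1  2  3  4  5  6  7  8  9 10 11 12 13
g(k):  0  0  1  1  2  2  3  3  0  0  1  1  2  2
So g(13) = 2.
Heap C is a plain Nim heap of size 6, so its Grundy value is 6.
The value of a disjunctive sum is the nim-sum of the parts.
Combined value = 2 ⊕ 2 ⊕ 6 = 6.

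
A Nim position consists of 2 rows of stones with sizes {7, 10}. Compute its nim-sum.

13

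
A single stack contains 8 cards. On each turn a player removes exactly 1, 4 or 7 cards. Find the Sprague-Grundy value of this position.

Grundy values for subtraction set {1, 4, 7}:
k:     0  1  2  3  4  5  6  7  8
g(k):  0  1  0  1  2  0  1  2  0
So g(8) = 0.

0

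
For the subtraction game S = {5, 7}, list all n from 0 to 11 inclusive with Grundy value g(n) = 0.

0, 1, 2, 3, 4

Compute g(0), g(1), … for moves {5, 7}:
k:     0  1  2  3  4  5  6  7  8  9 10 11
g(k):  0  0  0  0  0  1  1  1  1  1  2  2
The P-positions (g = 0) in 0..11 are 0, 1, 2, 3, 4.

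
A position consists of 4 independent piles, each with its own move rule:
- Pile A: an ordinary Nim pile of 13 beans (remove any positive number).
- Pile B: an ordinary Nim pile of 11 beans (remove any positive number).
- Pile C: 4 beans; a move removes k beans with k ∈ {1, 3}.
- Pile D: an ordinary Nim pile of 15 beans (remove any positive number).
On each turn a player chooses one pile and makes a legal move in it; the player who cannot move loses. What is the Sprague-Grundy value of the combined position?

Pile A is a plain Nim pile of size 13, so its Grundy value is 13.
Pile B is a plain Nim pile of size 11, so its Grundy value is 11.
For pile C, compute g(0), g(1), … with moves {1, 3}:
g(0) = mex{} = 0
g(1) = mex{0} = 1
g(2) = mex{1} = 0
g(3) = mex{0} = 1
g(4) = mex{1} = 0
So g(4) = 0.
Pile D is a plain Nim pile of size 15, so its Grundy value is 15.
The value of a disjunctive sum is the nim-sum of the parts.
Combined value = 13 XOR 11 XOR 0 XOR 15 = 9.

9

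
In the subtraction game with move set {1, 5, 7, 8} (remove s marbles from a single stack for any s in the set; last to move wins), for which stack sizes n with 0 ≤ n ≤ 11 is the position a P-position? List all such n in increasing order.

0, 2, 4, 6

Grundy values for subtraction set {1, 5, 7, 8}:
k:     0  1  2  3  4  5  6  7  8  9 10 11
g(k):  0  1  0  1  0  1  0  1  2  3  2  3
The P-positions (g = 0) in 0..11 are 0, 2, 4, 6.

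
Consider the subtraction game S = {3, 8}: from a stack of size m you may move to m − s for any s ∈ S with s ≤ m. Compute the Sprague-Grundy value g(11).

Build the Grundy sequence with g(k) = mex{g(k−s) : s ∈ {3, 8}, s ≤ k}:
g(0) = mex{} = 0
g(1) = mex{} = 0
g(2) = mex{} = 0
g(3) = mex{0} = 1
g(4) = mex{0} = 1
g(5) = mex{0} = 1
g(6) = mex{1} = 0
g(7) = mex{1} = 0
g(8) = mex{0,1} = 2
g(9) = mex{0} = 1
g(10) = mex{0} = 1
g(11) = mex{1,2} = 0
So g(11) = 0.

0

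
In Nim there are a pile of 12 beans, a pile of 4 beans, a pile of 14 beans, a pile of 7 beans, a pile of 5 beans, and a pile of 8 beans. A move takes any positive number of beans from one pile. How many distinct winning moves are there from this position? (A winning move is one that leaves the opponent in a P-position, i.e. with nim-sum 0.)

3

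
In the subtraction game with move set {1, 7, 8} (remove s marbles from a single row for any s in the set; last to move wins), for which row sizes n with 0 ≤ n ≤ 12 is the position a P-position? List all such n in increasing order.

0, 2, 4, 6

Grundy values for subtraction set {1, 7, 8}:
k:     0  1  2  3  4  5  6  7  8  9 10 11 12
g(k):  0  1  0  1  0  1  0  1  2  3  2  3  2
The P-positions (g = 0) in 0..12 are 0, 2, 4, 6.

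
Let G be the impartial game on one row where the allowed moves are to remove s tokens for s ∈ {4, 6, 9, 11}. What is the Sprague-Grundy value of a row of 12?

Compute g(0), g(1), … for moves {4, 6, 9, 11}:
g(0) = mex{} = 0
g(1) = mex{} = 0
g(2) = mex{} = 0
g(3) = mex{} = 0
g(4) = mex{0} = 1
g(5) = mex{0} = 1
g(6) = mex{0} = 1
g(7) = mex{0} = 1
g(8) = mex{0,1} = 2
g(9) = mex{0,1} = 2
g(10) = mex{0,1} = 2
g(11) = mex{0,1} = 2
g(12) = mex{0,1,2} = 3
So g(12) = 3.

3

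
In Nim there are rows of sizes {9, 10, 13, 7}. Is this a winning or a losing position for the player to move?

Winning position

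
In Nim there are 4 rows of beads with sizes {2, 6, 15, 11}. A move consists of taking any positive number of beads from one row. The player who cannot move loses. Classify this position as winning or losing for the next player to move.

In binary:
  0010  (2)
  0110  (6)
  1111  (15)
  1011  (11)
  ----
  0000  (0)
The nim-sum is 0, so this is a P-position: the player to move is in a losing position under optimal play.

Losing position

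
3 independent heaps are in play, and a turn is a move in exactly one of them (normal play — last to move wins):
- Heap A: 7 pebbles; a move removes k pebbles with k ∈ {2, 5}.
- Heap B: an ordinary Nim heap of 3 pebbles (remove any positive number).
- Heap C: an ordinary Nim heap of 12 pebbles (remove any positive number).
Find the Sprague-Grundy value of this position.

For heap A, compute g(0), g(1), … with moves {2, 5}:
g(0) = mex{} = 0
g(1) = mex{} = 0
g(2) = mex{0} = 1
g(3) = mex{0} = 1
g(4) = mex{1} = 0
g(5) = mex{0,1} = 2
g(6) = mex{0} = 1
g(7) = mex{1,2} = 0
So g(7) = 0.
Heap B is a plain Nim heap of size 3, so its Grundy value is 3.
Heap C is a plain Nim heap of size 12, so its Grundy value is 12.
The value of a disjunctive sum is the nim-sum of the parts.
Combined value = 0 ⊕ 3 ⊕ 12 = 15.

15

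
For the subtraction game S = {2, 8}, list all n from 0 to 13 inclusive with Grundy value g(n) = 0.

0, 1, 4, 5, 10, 11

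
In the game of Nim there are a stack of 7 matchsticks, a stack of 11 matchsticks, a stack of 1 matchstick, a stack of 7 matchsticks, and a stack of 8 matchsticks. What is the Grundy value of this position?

2

Bitwise XOR of the heap sizes:
  0111  (7)
  1011  (11)
  0001  (1)
  0111  (7)
  1000  (8)
  ----
  0010  (2)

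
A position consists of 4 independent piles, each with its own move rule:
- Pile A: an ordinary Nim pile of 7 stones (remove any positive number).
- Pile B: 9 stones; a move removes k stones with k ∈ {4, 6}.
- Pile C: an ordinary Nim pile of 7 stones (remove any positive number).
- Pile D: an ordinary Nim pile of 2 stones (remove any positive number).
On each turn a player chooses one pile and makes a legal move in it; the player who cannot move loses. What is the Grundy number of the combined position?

Pile A is a plain Nim pile of size 7, so its Grundy value is 7.
Grundy values for pile B (subtraction set {4, 6}):
g(0) = mex{} = 0
g(1) = mex{} = 0
g(2) = mex{} = 0
g(3) = mex{} = 0
g(4) = mex{0} = 1
g(5) = mex{0} = 1
g(6) = mex{0} = 1
g(7) = mex{0} = 1
g(8) = mex{0,1} = 2
g(9) = mex{0,1} = 2
So g(9) = 2.
Pile C is a plain Nim pile of size 7, so its Grundy value is 7.
Pile D is a plain Nim pile of size 2, so its Grundy value is 2.
By the Sprague-Grundy theorem, the Grundy value of a sum of independent games is the XOR of the component values.
Combined value = 7 ⊕ 2 ⊕ 7 ⊕ 2 = 0.

0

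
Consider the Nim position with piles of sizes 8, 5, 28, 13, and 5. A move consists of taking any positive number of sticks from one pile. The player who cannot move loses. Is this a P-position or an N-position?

N-position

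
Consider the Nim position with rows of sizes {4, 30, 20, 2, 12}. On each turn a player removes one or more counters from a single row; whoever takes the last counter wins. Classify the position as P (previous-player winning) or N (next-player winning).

P-position

Bitwise XOR of the heap sizes:
  00100  (4)
  11110  (30)
  10100  (20)
  00010  (2)
  01100  (12)
  -----
  00000  (0)
The nim-sum is 0, so this is a P-position: the player to move is in a losing position under optimal play.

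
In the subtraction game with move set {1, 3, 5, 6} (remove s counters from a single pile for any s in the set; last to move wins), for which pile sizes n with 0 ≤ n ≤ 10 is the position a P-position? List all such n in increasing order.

0, 2, 4

Grundy values for subtraction set {1, 3, 5, 6}:
g(0) = mex{} = 0
g(1) = mex{0} = 1
g(2) = mex{1} = 0
g(3) = mex{0} = 1
g(4) = mex{1} = 0
g(5) = mex{0} = 1
g(6) = mex{0,1} = 2
g(7) = mex{0,1,2} = 3
g(8) = mex{0,1,3} = 2
g(9) = mex{0,1,2} = 3
g(10) = mex{0,1,3} = 2
The P-positions (g = 0) in 0..10 are 0, 2, 4.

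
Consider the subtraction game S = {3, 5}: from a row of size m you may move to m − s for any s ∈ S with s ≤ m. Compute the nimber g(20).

Build the Grundy sequence with g(k) = mex{g(k−s) : s ∈ {3, 5}, s ≤ k}:
k:     0  1  2  3  4  5  6  7  8  9 10 11 12 13 14 15 16 17 18 19 20
g(k):  0  0  0  1  1  1  2  2  0  0  0  1  1  1  2  2  0  0  0  1  1
So g(20) = 1.

1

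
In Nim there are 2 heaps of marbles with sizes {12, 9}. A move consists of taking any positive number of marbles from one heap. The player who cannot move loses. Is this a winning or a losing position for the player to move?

Winning position

Nim-sum: 12 XOR 9 = 5.
The nim-sum is 5 ≠ 0, so this is an N-position: the player to move can win.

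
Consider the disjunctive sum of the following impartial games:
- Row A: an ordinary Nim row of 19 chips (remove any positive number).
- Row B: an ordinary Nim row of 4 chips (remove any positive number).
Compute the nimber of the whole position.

23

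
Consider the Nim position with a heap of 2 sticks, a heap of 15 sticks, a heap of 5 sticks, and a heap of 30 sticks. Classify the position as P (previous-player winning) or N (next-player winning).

Compute the nim-sum pairwise:
2 ⊕ 15 = 13
13 ⊕ 5 = 8
8 ⊕ 30 = 22
The nim-sum is 22 ≠ 0, so this is an N-position: the player to move can win.

N-position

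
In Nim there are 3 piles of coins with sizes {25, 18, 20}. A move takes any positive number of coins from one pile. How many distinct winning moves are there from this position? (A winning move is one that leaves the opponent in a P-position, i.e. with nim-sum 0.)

3

Compute the nim-sum pairwise:
25 XOR 18 = 11
11 XOR 20 = 31
The overall nim-sum is X = 31. A pile of size p has a winning move iff p XOR X < p (reduce it to p XOR X).
  25: 25 XOR 31 = 6 < 25 — winning move (to 6).
  18: 18 XOR 31 = 13 < 18 — winning move (to 13).
  20: 20 XOR 31 = 11 < 20 — winning move (to 11).
That gives 3 winning moves.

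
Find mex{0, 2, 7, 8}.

1

0 is in the set but 1 is not, so the mex is 1.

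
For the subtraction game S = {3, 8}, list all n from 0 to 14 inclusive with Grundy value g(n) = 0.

0, 1, 2, 6, 7, 11, 12, 13

Build the Grundy sequence with g(k) = mex{g(k−s) : s ∈ {3, 8}, s ≤ k}:
k:     0  1  2  3  4  5  6  7  8  9 10 11 12 13 14
g(k):  0  0  0  1  1  1  0  0  2  1  1  0  0  0  1
The P-positions (g = 0) in 0..14 are 0, 1, 2, 6, 7, 11, 12, 13.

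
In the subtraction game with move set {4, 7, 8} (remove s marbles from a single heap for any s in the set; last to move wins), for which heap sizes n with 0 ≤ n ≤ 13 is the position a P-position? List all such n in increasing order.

0, 1, 2, 3, 12, 13

Grundy values for subtraction set {4, 7, 8}:
k:     0  1  2  3  4  5  6  7  8  9 10 11 12 13
g(k):  0  0  0  0  1  1  1  1  2  2  2  2  0  0
The P-positions (g = 0) in 0..13 are 0, 1, 2, 3, 12, 13.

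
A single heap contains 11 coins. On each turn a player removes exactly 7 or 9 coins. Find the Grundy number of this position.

Build the Grundy sequence with g(k) = mex{g(k−s) : s ∈ {7, 9}, s ≤ k}:
g(0) = mex{} = 0
g(1) = mex{} = 0
g(2) = mex{} = 0
g(3) = mex{} = 0
g(4) = mex{} = 0
g(5) = mex{} = 0
g(6) = mex{} = 0
g(7) = mex{0} = 1
g(8) = mex{0} = 1
g(9) = mex{0} = 1
g(10) = mex{0} = 1
g(11) = mex{0} = 1
So g(11) = 1.

1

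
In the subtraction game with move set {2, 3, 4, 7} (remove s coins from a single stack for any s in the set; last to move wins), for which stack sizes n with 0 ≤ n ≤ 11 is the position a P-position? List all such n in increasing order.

0, 1, 6, 11

Build the Grundy sequence with g(k) = mex{g(k−s) : s ∈ {2, 3, 4, 7}, s ≤ k}:
k:     0  1  2  3  4  5  6  7  8  9 10 11
g(k):  0  0  1  1  2  2  0  3  1  4  2  0
The P-positions (g = 0) in 0..11 are 0, 1, 6, 11.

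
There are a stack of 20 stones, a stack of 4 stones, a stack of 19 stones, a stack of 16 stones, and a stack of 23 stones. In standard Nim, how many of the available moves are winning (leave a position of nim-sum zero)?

Compute the nim-sum pairwise:
20 XOR 4 = 16
16 XOR 19 = 3
3 XOR 16 = 19
19 XOR 23 = 4
The overall nim-sum is X = 4. A stack of size p has a winning move iff p XOR X < p (reduce it to p XOR X).
  20: 20 XOR 4 = 16 < 20 — winning move (to 16).
  4: 4 XOR 4 = 0 < 4 — winning move (to 0).
  19: 19 XOR 4 = 23 ≥ 19 — no move.
  16: 16 XOR 4 = 20 ≥ 16 — no move.
  23: 23 XOR 4 = 19 < 23 — winning move (to 19).
That gives 3 winning moves.

3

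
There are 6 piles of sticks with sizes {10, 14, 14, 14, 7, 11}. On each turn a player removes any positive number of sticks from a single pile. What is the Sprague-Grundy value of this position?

8

Bitwise XOR of the heap sizes:
  1010  (10)
  1110  (14)
  1110  (14)
  1110  (14)
  0111  (7)
  1011  (11)
  ----
  1000  (8)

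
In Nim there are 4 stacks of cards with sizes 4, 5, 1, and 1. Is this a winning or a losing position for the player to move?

Winning position

Nim-sum: 4 ⊕ 5 ⊕ 1 ⊕ 1 = 1.
The nim-sum is 1 ≠ 0, so this is an N-position: the player to move can win.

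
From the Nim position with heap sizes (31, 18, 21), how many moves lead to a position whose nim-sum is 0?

3

Bitwise XOR of the heap sizes:
  11111  (31)
  10010  (18)
  10101  (21)
  -----
  11000  (24)
The overall nim-sum is X = 24. A heap of size p has a winning move iff p XOR X < p (reduce it to p XOR X).
  31: 31 XOR 24 = 7 < 31 — winning move (to 7).
  18: 18 XOR 24 = 10 < 18 — winning move (to 10).
  21: 21 XOR 24 = 13 < 21 — winning move (to 13).
That gives 3 winning moves.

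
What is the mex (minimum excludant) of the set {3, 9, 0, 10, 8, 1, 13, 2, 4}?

The values 0, 1, 2, 3, 4 are all present; 5 is the first non-negative integer missing from the set.

5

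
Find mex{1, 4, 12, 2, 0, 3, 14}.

5

The values 0, 1, 2, 3, 4 are all present; 5 is the first non-negative integer missing from the set.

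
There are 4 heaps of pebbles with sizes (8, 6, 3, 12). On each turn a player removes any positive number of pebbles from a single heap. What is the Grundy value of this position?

1

Nim-sum: 8 ^ 6 ^ 3 ^ 12 = 1.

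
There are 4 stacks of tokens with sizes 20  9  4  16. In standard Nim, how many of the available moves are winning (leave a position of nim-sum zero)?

Write each in binary and XOR column by column:
  10100  (20)
  01001  (9)
  00100  (4)
  10000  (16)
  -----
  01001  (9)
The overall nim-sum is X = 9. A stack of size p has a winning move iff p XOR X < p (reduce it to p XOR X).
  20: 20 XOR 9 = 29 ≥ 20 — no move.
  9: 9 XOR 9 = 0 < 9 — winning move (to 0).
  4: 4 XOR 9 = 13 ≥ 4 — no move.
  16: 16 XOR 9 = 25 ≥ 16 — no move.
That gives 1 winning move.

1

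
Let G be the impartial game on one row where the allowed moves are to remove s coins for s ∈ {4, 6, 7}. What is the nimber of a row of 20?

Build the Grundy sequence with g(k) = mex{g(k−s) : s ∈ {4, 6, 7}, s ≤ k}:
k:     0  1  2  3  4  5  6  7  8  9 10 11 12 13 14 15 16 17 18 19 20
g(k):  0  0  0  0  1  1  1  1  2  2  2  0  0  0  0  1  1  1  1  2  2
So g(20) = 2.

2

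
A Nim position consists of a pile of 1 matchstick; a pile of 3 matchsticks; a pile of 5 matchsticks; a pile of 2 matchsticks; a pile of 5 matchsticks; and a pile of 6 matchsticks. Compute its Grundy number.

6

Compute the nim-sum pairwise:
1 ^ 3 = 2
2 ^ 5 = 7
7 ^ 2 = 5
5 ^ 5 = 0
0 ^ 6 = 6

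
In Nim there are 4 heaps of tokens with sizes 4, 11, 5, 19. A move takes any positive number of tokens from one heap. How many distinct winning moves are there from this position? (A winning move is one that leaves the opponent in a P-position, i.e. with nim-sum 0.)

1

Bitwise XOR of the heap sizes:
  00100  (4)
  01011  (11)
  00101  (5)
  10011  (19)
  -----
  11001  (25)
The overall nim-sum is X = 25. A heap of size p has a winning move iff p XOR X < p (reduce it to p XOR X).
  4: 4 XOR 25 = 29 ≥ 4 — no move.
  11: 11 XOR 25 = 18 ≥ 11 — no move.
  5: 5 XOR 25 = 28 ≥ 5 — no move.
  19: 19 XOR 25 = 10 < 19 — winning move (to 10).
That gives 1 winning move.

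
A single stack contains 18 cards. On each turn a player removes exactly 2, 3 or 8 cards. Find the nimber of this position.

Build the Grundy sequence with g(k) = mex{g(k−s) : s ∈ {2, 3, 8}, s ≤ k}:
k:     0  1  2  3  4  5  6  7  8  9 10 11 12 13 14 15 16 17 18
g(k):  0  0  1  1  2  0  0  1  1  2  0  0  1  1  2  0  0  1  1
So g(18) = 1.

1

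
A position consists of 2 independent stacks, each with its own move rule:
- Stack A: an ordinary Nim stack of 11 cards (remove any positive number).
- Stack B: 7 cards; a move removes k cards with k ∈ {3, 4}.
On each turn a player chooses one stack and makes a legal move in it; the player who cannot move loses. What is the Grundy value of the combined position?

Stack A is a plain Nim stack of size 11, so its Grundy value is 11.
Build the Grundy sequence for stack B with g(k) = mex{g(k−s) : s ∈ {3, 4}, s ≤ k}:
g(0) = mex{} = 0
g(1) = mex{} = 0
g(2) = mex{} = 0
g(3) = mex{0} = 1
g(4) = mex{0} = 1
g(5) = mex{0} = 1
g(6) = mex{0,1} = 2
g(7) = mex{1} = 0
So g(7) = 0.
The value of a disjunctive sum is the nim-sum of the parts.
Combined value = 11 ⊕ 0 = 11.

11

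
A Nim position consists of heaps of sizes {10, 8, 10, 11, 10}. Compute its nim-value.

9

Nim-sum: 10 ^ 8 ^ 10 ^ 11 ^ 10 = 9.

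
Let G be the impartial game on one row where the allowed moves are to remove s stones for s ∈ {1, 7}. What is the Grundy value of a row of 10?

Grundy values for subtraction set {1, 7}:
g(0) = mex{} = 0
g(1) = mex{0} = 1
g(2) = mex{1} = 0
g(3) = mex{0} = 1
g(4) = mex{1} = 0
g(5) = mex{0} = 1
g(6) = mex{1} = 0
g(7) = mex{0} = 1
g(8) = mex{1} = 0
g(9) = mex{0} = 1
g(10) = mex{1} = 0
So g(10) = 0.

0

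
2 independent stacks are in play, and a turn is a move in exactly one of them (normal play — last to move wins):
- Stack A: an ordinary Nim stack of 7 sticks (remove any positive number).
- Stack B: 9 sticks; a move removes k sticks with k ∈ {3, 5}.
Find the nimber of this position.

7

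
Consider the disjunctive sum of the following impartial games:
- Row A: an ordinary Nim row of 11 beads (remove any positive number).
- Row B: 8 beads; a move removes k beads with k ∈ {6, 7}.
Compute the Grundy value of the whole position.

Row A is a plain Nim row of size 11, so its Grundy value is 11.
Build the Grundy sequence for row B with g(k) = mex{g(k−s) : s ∈ {6, 7}, s ≤ k}:
g(0) = mex{} = 0
g(1) = mex{} = 0
g(2) = mex{} = 0
g(3) = mex{} = 0
g(4) = mex{} = 0
g(5) = mex{} = 0
g(6) = mex{0} = 1
g(7) = mex{0} = 1
g(8) = mex{0} = 1
So g(8) = 1.
The value of a disjunctive sum is the nim-sum of the parts.
Combined value = 11 ⊕ 1 = 10.

10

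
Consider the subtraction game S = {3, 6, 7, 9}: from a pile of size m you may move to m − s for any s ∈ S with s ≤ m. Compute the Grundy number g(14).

Build the Grundy sequence with g(k) = mex{g(k−s) : s ∈ {3, 6, 7, 9}, s ≤ k}:
k:     0  1  2  3  4  5  6  7  8  9 10 11 12 13 14
g(k):  0  0  0  1  1  1  2  2  2  3  3  3  0  0  0
So g(14) = 0.

0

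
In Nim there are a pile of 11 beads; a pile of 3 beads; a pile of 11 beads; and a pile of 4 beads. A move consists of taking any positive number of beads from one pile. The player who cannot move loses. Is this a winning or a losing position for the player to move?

Winning position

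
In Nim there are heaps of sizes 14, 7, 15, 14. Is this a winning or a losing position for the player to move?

Winning position

Compute the nim-sum pairwise:
14 XOR 7 = 9
9 XOR 15 = 6
6 XOR 14 = 8
The nim-sum is 8 ≠ 0, so this is an N-position: the player to move can win.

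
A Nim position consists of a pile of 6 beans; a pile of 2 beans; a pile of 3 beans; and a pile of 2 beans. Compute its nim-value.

5

Nim-sum: 6 ⊕ 2 ⊕ 3 ⊕ 2 = 5.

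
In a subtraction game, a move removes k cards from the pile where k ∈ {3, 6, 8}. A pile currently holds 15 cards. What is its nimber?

Build the Grundy sequence with g(k) = mex{g(k−s) : s ∈ {3, 6, 8}, s ≤ k}:
k:     0  1  2  3  4  5  6  7  8  9 10 11 12 13 14 15
g(k):  0  0  0  1  1  1  2  2  2  3  3  0  0  0  1  1
So g(15) = 1.

1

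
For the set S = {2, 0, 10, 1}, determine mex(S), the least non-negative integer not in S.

3

The values 0, 1, 2 are all present; 3 is the first non-negative integer missing from the set.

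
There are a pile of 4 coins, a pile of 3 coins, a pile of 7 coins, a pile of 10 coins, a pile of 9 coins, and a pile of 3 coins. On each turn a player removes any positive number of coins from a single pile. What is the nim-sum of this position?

0

Nim-sum: 4 XOR 3 XOR 7 XOR 10 XOR 9 XOR 3 = 0.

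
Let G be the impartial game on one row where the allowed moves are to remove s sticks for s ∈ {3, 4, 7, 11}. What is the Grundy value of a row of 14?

Build the Grundy sequence with g(k) = mex{g(k−s) : s ∈ {3, 4, 7, 11}, s ≤ k}:
k:     0  1  2  3  4  5  6  7  8  9 10 11 12 13 14
g(k):  0  0  0  1  1  1  2  2  2  3  0  3  4  1  4
So g(14) = 4.

4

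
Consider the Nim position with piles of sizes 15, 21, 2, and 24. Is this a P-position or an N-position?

Nim-sum: 15 ^ 21 ^ 2 ^ 24 = 0.
The nim-sum is 0, so this is a P-position: the player to move is in a losing position under optimal play.

P-position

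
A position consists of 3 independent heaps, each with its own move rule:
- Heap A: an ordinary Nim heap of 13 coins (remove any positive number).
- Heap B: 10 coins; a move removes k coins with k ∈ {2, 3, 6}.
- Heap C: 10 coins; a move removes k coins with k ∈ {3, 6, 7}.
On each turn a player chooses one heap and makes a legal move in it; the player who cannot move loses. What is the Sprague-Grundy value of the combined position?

Heap A is a plain Nim heap of size 13, so its Grundy value is 13.
For heap B, compute g(0), g(1), … with moves {2, 3, 6}:
g(0) = mex{} = 0
g(1) = mex{} = 0
g(2) = mex{0} = 1
g(3) = mex{0} = 1
g(4) = mex{0,1} = 2
g(5) = mex{1} = 0
g(6) = mex{0,1,2} = 3
g(7) = mex{0,2} = 1
g(8) = mex{0,1,3} = 2
g(9) = mex{1,3} = 0
g(10) = mex{1,2} = 0
So g(10) = 0.
Grundy values for heap C (subtraction set {3, 6, 7}):
g(0) = mex{} = 0
g(1) = mex{} = 0
g(2) = mex{} = 0
g(3) = mex{0} = 1
g(4) = mex{0} = 1
g(5) = mex{0} = 1
g(6) = mex{0,1} = 2
g(7) = mex{0,1} = 2
g(8) = mex{0,1} = 2
g(9) = mex{0,1,2} = 3
g(10) = mex{1,2} = 0
So g(10) = 0.
The value of a disjunctive sum is the nim-sum of the parts.
Combined value = 13 ⊕ 0 ⊕ 0 = 13.

13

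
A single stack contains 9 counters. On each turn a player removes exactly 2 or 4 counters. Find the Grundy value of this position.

1

Grundy values for subtraction set {2, 4}:
g(0) = mex{} = 0
g(1) = mex{} = 0
g(2) = mex{0} = 1
g(3) = mex{0} = 1
g(4) = mex{0,1} = 2
g(5) = mex{0,1} = 2
g(6) = mex{1,2} = 0
g(7) = mex{1,2} = 0
g(8) = mex{0,2} = 1
g(9) = mex{0,2} = 1
So g(9) = 1.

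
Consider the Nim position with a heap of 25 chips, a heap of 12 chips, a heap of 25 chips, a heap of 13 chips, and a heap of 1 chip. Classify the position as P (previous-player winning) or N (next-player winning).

P-position

Nim-sum: 25 ^ 12 ^ 25 ^ 13 ^ 1 = 0.
The nim-sum is 0, so this is a P-position: the player to move is in a losing position under optimal play.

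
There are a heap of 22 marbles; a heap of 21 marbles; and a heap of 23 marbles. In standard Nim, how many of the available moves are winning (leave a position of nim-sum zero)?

Nim-sum: 22 XOR 21 XOR 23 = 20.
The overall nim-sum is X = 20. A heap of size p has a winning move iff p XOR X < p (reduce it to p XOR X).
  22: 22 XOR 20 = 2 < 22 — winning move (to 2).
  21: 21 XOR 20 = 1 < 21 — winning move (to 1).
  23: 23 XOR 20 = 3 < 23 — winning move (to 3).
That gives 3 winning moves.

3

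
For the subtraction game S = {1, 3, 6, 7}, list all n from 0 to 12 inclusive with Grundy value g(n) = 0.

0, 2, 4, 12

Build the Grundy sequence with g(k) = mex{g(k−s) : s ∈ {1, 3, 6, 7}, s ≤ k}:
g(0) = mex{} = 0
g(1) = mex{0} = 1
g(2) = mex{1} = 0
g(3) = mex{0} = 1
g(4) = mex{1} = 0
g(5) = mex{0} = 1
g(6) = mex{0,1} = 2
g(7) = mex{0,1,2} = 3
g(8) = mex{0,1,3} = 2
g(9) = mex{0,1,2} = 3
g(10) = mex{0,1,3} = 2
g(11) = mex{0,1,2} = 3
g(12) = mex{1,2,3} = 0
The P-positions (g = 0) in 0..12 are 0, 2, 4, 12.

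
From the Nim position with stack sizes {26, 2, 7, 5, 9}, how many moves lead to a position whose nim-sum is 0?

1

Nim-sum: 26 ⊕ 2 ⊕ 7 ⊕ 5 ⊕ 9 = 19.
The overall nim-sum is X = 19. A stack of size p has a winning move iff p XOR X < p (reduce it to p XOR X).
  26: 26 XOR 19 = 9 < 26 — winning move (to 9).
  2: 2 XOR 19 = 17 ≥ 2 — no move.
  7: 7 XOR 19 = 20 ≥ 7 — no move.
  5: 5 XOR 19 = 22 ≥ 5 — no move.
  9: 9 XOR 19 = 26 ≥ 9 — no move.
That gives 1 winning move.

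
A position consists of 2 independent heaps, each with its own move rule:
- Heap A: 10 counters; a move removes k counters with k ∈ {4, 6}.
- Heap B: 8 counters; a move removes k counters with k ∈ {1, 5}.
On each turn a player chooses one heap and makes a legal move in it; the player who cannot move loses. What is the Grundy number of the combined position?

For heap A, compute g(0), g(1), … with moves {4, 6}:
g(0) = mex{} = 0
g(1) = mex{} = 0
g(2) = mex{} = 0
g(3) = mex{} = 0
g(4) = mex{0} = 1
g(5) = mex{0} = 1
g(6) = mex{0} = 1
g(7) = mex{0} = 1
g(8) = mex{0,1} = 2
g(9) = mex{0,1} = 2
g(10) = mex{1} = 0
So g(10) = 0.
Build the Grundy sequence for heap B with g(k) = mex{g(k−s) : s ∈ {1, 5}, s ≤ k}:
k:     0  1  2  3  4  5  6  7  8
g(k):  0  1  0  1  0  1  0  1  0
So g(8) = 0.
The value of a disjunctive sum is the nim-sum of the parts.
Combined value = 0 XOR 0 = 0.

0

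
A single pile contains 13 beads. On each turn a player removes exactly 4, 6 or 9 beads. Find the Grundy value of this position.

Build the Grundy sequence with g(k) = mex{g(k−s) : s ∈ {4, 6, 9}, s ≤ k}:
k:     0  1  2  3  4  5  6  7  8  9 10 11 12 13
g(k):  0  0  0  0  1  1  1  1  2  2  2  2  3  0
So g(13) = 0.

0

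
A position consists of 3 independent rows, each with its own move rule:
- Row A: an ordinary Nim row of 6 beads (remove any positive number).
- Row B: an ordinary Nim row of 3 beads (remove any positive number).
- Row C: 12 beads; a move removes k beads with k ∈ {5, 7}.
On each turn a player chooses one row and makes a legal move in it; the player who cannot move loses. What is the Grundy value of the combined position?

5

Row A is a plain Nim row of size 6, so its Grundy value is 6.
Row B is a plain Nim row of size 3, so its Grundy value is 3.
Grundy values for row C (subtraction set {5, 7}):
k:     0  1  2  3  4  5  6  7  8  9 10 11 12
g(k):  0  0  0  0  0  1  1  1  1  1  2  2  0
So g(12) = 0.
The value of a disjunctive sum is the nim-sum of the parts.
Combined value = 6 XOR 3 XOR 0 = 5.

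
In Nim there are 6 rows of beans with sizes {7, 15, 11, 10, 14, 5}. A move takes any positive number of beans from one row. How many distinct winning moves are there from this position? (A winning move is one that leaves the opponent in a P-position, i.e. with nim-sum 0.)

5

Nim-sum: 7 XOR 15 XOR 11 XOR 10 XOR 14 XOR 5 = 2.
The overall nim-sum is X = 2. A row of size p has a winning move iff p XOR X < p (reduce it to p XOR X).
  7: 7 XOR 2 = 5 < 7 — winning move (to 5).
  15: 15 XOR 2 = 13 < 15 — winning move (to 13).
  11: 11 XOR 2 = 9 < 11 — winning move (to 9).
  10: 10 XOR 2 = 8 < 10 — winning move (to 8).
  14: 14 XOR 2 = 12 < 14 — winning move (to 12).
  5: 5 XOR 2 = 7 ≥ 5 — no move.
That gives 5 winning moves.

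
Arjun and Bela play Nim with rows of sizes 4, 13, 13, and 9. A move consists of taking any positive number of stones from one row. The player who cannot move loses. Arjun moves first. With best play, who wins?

Arjun wins

Compute the nim-sum pairwise:
4 ^ 13 = 9
9 ^ 13 = 4
4 ^ 9 = 13
The nim-sum is 13 ≠ 0, so this is an N-position: the player to move can win; Arjun has a winning move.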